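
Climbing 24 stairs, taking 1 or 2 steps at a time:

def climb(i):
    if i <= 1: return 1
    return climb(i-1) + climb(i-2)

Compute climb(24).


Building up from base cases:
climb(0) = 1
climb(1) = 1
climb(2) = climb(1) + climb(0) = 1 + 1 = 2
climb(3) = climb(2) + climb(1) = 2 + 1 = 3
climb(4) = climb(3) + climb(2) = 3 + 2 = 5
climb(5) = climb(4) + climb(3) = 5 + 3 = 8
climb(6) = climb(5) + climb(4) = 8 + 5 = 13
climb(7) = climb(6) + climb(5) = 13 + 8 = 21
climb(8) = climb(7) + climb(6) = 21 + 13 = 34
climb(9) = climb(8) + climb(7) = 34 + 21 = 55
climb(10) = climb(9) + climb(8) = 55 + 34 = 89
climb(11) = climb(10) + climb(9) = 89 + 55 = 144
climb(12) = climb(11) + climb(10) = 144 + 89 = 233
climb(13) = climb(12) + climb(11) = 233 + 144 = 377
climb(14) = climb(13) + climb(12) = 377 + 233 = 610
climb(15) = climb(14) + climb(13) = 610 + 377 = 987
climb(16) = climb(15) + climb(14) = 987 + 610 = 1597
climb(17) = climb(16) + climb(15) = 1597 + 987 = 2584
climb(18) = climb(17) + climb(16) = 2584 + 1597 = 4181
climb(19) = climb(18) + climb(17) = 4181 + 2584 = 6765
climb(20) = climb(19) + climb(18) = 6765 + 4181 = 10946
climb(21) = climb(20) + climb(19) = 10946 + 6765 = 17711
climb(22) = climb(21) + climb(20) = 17711 + 10946 = 28657
climb(23) = climb(22) + climb(21) = 28657 + 17711 = 46368
climb(24) = climb(23) + climb(22) = 46368 + 28657 = 75025

75025


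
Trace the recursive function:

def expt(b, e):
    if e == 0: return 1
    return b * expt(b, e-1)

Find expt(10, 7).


expt(10, 7)
= 10 * expt(10, 6)
= 10 * 10 * expt(10, 5)
= 10 * 10 * 10 * expt(10, 4)
= 10 * 10 * 10 * 10 * expt(10, 3)
= 10 * 10 * 10 * 10 * 10 * expt(10, 2)
= 10 * 10 * 10 * 10 * 10 * 10 * expt(10, 1)
= 10 * 10 * 10 * 10 * 10 * 10 * 10 * expt(10, 0)
= 10 * 10 * 10 * 10 * 10 * 10 * 10 * 1
= 10000000

10000000


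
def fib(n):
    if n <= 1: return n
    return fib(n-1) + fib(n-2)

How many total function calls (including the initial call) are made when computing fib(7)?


Let C(n) = total calls for fib(n)
C(0) = 1, C(1) = 1
C(2) = 1 + C(1) + C(0) = 1 + 1 + 1 = 3
C(3) = 1 + C(2) + C(1) = 1 + 3 + 1 = 5
C(4) = 1 + C(3) + C(2) = 1 + 5 + 3 = 9
C(5) = 1 + C(4) + C(3) = 1 + 9 + 5 = 15
C(6) = 1 + C(5) + C(4) = 1 + 15 + 9 = 25
C(7) = 1 + C(6) + C(5) = 1 + 25 + 15 = 41

41


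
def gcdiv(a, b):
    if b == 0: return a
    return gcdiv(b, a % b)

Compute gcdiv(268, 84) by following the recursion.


gcdiv(268, 84) = gcdiv(84, 16)
gcdiv(84, 16) = gcdiv(16, 4)
gcdiv(16, 4) = gcdiv(4, 0)
gcdiv(4, 0) = 4  (base case)

4


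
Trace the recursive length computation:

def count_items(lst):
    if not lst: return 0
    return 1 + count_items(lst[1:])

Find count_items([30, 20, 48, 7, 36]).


count_items([30, 20, 48, 7, 36]) = 1 + count_items([20, 48, 7, 36])
count_items([20, 48, 7, 36]) = 1 + count_items([48, 7, 36])
count_items([48, 7, 36]) = 1 + count_items([7, 36])
count_items([7, 36]) = 1 + count_items([36])
count_items([36]) = 1 + count_items([])
count_items([]) = 0  (base case)
Unwinding: 1 + 1 + 1 + 1 + 1 + 0 = 5

5


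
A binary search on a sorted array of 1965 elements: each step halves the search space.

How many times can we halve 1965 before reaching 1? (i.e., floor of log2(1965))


1965 / 2 = 982
982 / 2 = 491
491 / 2 = 245
245 / 2 = 122
122 / 2 = 61
61 / 2 = 30
30 / 2 = 15
15 / 2 = 7
7 / 2 = 3
3 / 2 = 1
Reached 1 after 10 halvings

10


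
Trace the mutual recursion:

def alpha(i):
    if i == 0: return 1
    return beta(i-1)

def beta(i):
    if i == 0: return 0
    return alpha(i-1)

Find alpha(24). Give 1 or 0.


alpha(24) = beta(23)
beta(23) = alpha(22)
alpha(22) = beta(21)
beta(21) = alpha(20)
alpha(20) = beta(19)
beta(19) = alpha(18)
alpha(18) = beta(17)
beta(17) = alpha(16)
alpha(16) = beta(15)
beta(15) = alpha(14)
alpha(14) = beta(13)
beta(13) = alpha(12)
alpha(12) = beta(11)
beta(11) = alpha(10)
alpha(10) = beta(9)
beta(9) = alpha(8)
alpha(8) = beta(7)
beta(7) = alpha(6)
alpha(6) = beta(5)
beta(5) = alpha(4)
alpha(4) = beta(3)
beta(3) = alpha(2)
alpha(2) = beta(1)
beta(1) = alpha(0)
alpha(0) = 1  (base case)
Result: 1

1


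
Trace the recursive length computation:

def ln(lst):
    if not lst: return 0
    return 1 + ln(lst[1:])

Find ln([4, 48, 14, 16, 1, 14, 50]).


ln([4, 48, 14, 16, 1, 14, 50]) = 1 + ln([48, 14, 16, 1, 14, 50])
ln([48, 14, 16, 1, 14, 50]) = 1 + ln([14, 16, 1, 14, 50])
ln([14, 16, 1, 14, 50]) = 1 + ln([16, 1, 14, 50])
ln([16, 1, 14, 50]) = 1 + ln([1, 14, 50])
ln([1, 14, 50]) = 1 + ln([14, 50])
ln([14, 50]) = 1 + ln([50])
ln([50]) = 1 + ln([])
ln([]) = 0  (base case)
Unwinding: 1 + 1 + 1 + 1 + 1 + 1 + 1 + 0 = 7

7


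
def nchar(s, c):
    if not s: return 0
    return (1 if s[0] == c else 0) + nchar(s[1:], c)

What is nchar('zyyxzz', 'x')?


s[0]='z' != 'x' -> 0
s[0]='y' != 'x' -> 0
s[0]='y' != 'x' -> 0
s[0]='x' == 'x' -> 1
s[0]='z' != 'x' -> 0
s[0]='z' != 'x' -> 0
Sum: 0 + 0 + 0 + 1 + 0 + 0 = 1

1


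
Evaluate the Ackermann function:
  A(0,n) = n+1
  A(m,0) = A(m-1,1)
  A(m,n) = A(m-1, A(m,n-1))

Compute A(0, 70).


A(0, 70) = 71
Result: A(0, 70) = 71

71


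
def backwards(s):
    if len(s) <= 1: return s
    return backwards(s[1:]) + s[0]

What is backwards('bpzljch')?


backwards('bpzljch') = backwards('pzljch') + 'b'
backwards('pzljch') = backwards('zljch') + 'p'
backwards('zljch') = backwards('ljch') + 'z'
backwards('ljch') = backwards('jch') + 'l'
backwards('jch') = backwards('ch') + 'j'
backwards('ch') = backwards('h') + 'c'
backwards('h') = 'h'  (base case)
Concatenating: 'h' + 'c' + 'j' + 'l' + 'z' + 'p' + 'b' = 'hcjlzpb'

hcjlzpb


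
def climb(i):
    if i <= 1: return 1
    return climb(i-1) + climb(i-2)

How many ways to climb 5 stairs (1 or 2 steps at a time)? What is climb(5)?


Building up from base cases:
climb(0) = 1
climb(1) = 1
climb(2) = climb(1) + climb(0) = 1 + 1 = 2
climb(3) = climb(2) + climb(1) = 2 + 1 = 3
climb(4) = climb(3) + climb(2) = 3 + 2 = 5
climb(5) = climb(4) + climb(3) = 5 + 3 = 8

8


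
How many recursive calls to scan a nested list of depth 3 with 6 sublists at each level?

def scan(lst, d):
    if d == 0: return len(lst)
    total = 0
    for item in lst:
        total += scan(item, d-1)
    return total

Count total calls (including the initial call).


At depth 0 (root): 1 call
At depth 1: each of 1 parents calls scan on 6 children = 6 calls
At depth 2: each of 6 parents calls scan on 6 children = 36 calls
At depth 3: each of 36 parents calls scan on 6 children = 216 calls
Total: 1 + 6 + 36 + 216 = 259

259


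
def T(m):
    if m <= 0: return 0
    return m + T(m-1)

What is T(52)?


T(52)
= 52 + 51 + 50 + 49 + 48 + 47 + 46 + 45 + 44 + 43 + 42 + 41 + 40 + 39 + 38 + 37 + 36 + 35 + 34 + 33 + 32 + 31 + 30 + 29 + 28 + 27 + 26 + 25 + 24 + 23 + 22 + 21 + 20 + 19 + 18 + 17 + 16 + 15 + 14 + 13 + 12 + 11 + 10 + 9 + 8 + 7 + 6 + 5 + 4 + 3 + 2 + 1 + T(0)
= 52 + 51 + 50 + 49 + 48 + 47 + 46 + 45 + 44 + 43 + 42 + 41 + 40 + 39 + 38 + 37 + 36 + 35 + 34 + 33 + 32 + 31 + 30 + 29 + 28 + 27 + 26 + 25 + 24 + 23 + 22 + 21 + 20 + 19 + 18 + 17 + 16 + 15 + 14 + 13 + 12 + 11 + 10 + 9 + 8 + 7 + 6 + 5 + 4 + 3 + 2 + 1 + 0
= 1378

1378


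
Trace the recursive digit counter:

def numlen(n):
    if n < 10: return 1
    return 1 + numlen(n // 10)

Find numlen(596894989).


numlen(596894989) = 1 + numlen(59689498)
numlen(59689498) = 1 + numlen(5968949)
numlen(5968949) = 1 + numlen(596894)
numlen(596894) = 1 + numlen(59689)
numlen(59689) = 1 + numlen(5968)
numlen(5968) = 1 + numlen(596)
numlen(596) = 1 + numlen(59)
numlen(59) = 1 + numlen(5)
numlen(5) = 1  (base case: 5 < 10)
Unwinding: 1 + 1 + 1 + 1 + 1 + 1 + 1 + 1 + 1 = 9

9


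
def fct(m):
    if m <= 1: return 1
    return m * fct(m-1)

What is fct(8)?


fct(8)
= 8 * fct(7)
= 8 * 7 * fct(6)
= 8 * 7 * 6 * fct(5)
= 8 * 7 * 6 * 5 * fct(4)
= 8 * 7 * 6 * 5 * 4 * fct(3)
= 8 * 7 * 6 * 5 * 4 * 3 * fct(2)
= 8 * 7 * 6 * 5 * 4 * 3 * 2 * fct(1)
= 8 * 7 * 6 * 5 * 4 * 3 * 2 * 1
= 40320

40320


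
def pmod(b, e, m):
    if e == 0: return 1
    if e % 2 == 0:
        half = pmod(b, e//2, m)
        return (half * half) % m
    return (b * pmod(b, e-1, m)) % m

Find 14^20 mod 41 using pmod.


pmod(14, 20, 41): e is even, compute pmod(14, 10, 41)
  pmod(14, 10, 41): e is even, compute pmod(14, 5, 41)
    pmod(14, 5, 41): e is odd, compute pmod(14, 4, 41)
      pmod(14, 4, 41): e is even, compute pmod(14, 2, 41)
        pmod(14, 2, 41): e is even, compute pmod(14, 1, 41)
          pmod(14, 1, 41): e is odd, compute pmod(14, 0, 41)
          pmod(14, 0, 41) = 1
          (14 * 1) % 41 = 14
        half=14, (14*14) % 41 = 32
      half=32, (32*32) % 41 = 40
    (14 * 40) % 41 = 27
  half=27, (27*27) % 41 = 32
half=32, (32*32) % 41 = 40

40


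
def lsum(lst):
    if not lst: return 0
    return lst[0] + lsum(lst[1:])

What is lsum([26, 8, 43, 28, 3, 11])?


lsum([26, 8, 43, 28, 3, 11]) = 26 + lsum([8, 43, 28, 3, 11])
lsum([8, 43, 28, 3, 11]) = 8 + lsum([43, 28, 3, 11])
lsum([43, 28, 3, 11]) = 43 + lsum([28, 3, 11])
lsum([28, 3, 11]) = 28 + lsum([3, 11])
lsum([3, 11]) = 3 + lsum([11])
lsum([11]) = 11 + lsum([])
lsum([]) = 0  (base case)
Total: 26 + 8 + 43 + 28 + 3 + 11 + 0 = 119

119


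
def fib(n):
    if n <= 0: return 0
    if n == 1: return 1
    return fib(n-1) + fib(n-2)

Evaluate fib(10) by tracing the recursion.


Computing fib(10) bottom-up:
fib(0) = 0
fib(1) = 1
fib(2) = fib(1) + fib(0) = 1 + 0 = 1
fib(3) = fib(2) + fib(1) = 1 + 1 = 2
fib(4) = fib(3) + fib(2) = 2 + 1 = 3
fib(5) = fib(4) + fib(3) = 3 + 2 = 5
fib(6) = fib(5) + fib(4) = 5 + 3 = 8
fib(7) = fib(6) + fib(5) = 8 + 5 = 13
fib(8) = fib(7) + fib(6) = 13 + 8 = 21
fib(9) = fib(8) + fib(7) = 21 + 13 = 34
fib(10) = fib(9) + fib(8) = 34 + 21 = 55

55


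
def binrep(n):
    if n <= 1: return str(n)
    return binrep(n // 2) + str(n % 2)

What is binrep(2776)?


binrep(2776) = binrep(1388) + '0'
binrep(1388) = binrep(694) + '0'
binrep(694) = binrep(347) + '0'
binrep(347) = binrep(173) + '1'
binrep(173) = binrep(86) + '1'
binrep(86) = binrep(43) + '0'
binrep(43) = binrep(21) + '1'
binrep(21) = binrep(10) + '1'
binrep(10) = binrep(5) + '0'
binrep(5) = binrep(2) + '1'
binrep(2) = binrep(1) + '0'
binrep(1) = '1'  (base case)
Concatenating: '1' + '0' + '1' + '0' + '1' + '1' + '0' + '1' + '1' + '0' + '0' + '0' = '101011011000'

101011011000


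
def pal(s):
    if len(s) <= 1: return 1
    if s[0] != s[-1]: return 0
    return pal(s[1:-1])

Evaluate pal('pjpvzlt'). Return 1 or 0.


pal('pjpvzlt'): s[0]='p' != s[-1]='t' -> return 0
Result: 0 (not a palindrome)

0


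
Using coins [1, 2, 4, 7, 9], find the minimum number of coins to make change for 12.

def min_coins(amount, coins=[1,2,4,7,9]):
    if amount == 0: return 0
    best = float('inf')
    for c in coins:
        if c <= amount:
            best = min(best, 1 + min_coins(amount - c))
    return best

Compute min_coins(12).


Building up with DP:
min_coins(0) = 0
min_coins(1) = min(1+min_coins(0)=1+0=1) = 1
min_coins(2) = min(1+min_coins(1)=1+1=2, 1+min_coins(0)=1+0=1) = 1
min_coins(3) = min(1+min_coins(2)=1+1=2, 1+min_coins(1)=1+1=2) = 2
min_coins(4) = min(1+min_coins(3)=1+2=3, 1+min_coins(2)=1+1=2, 1+min_coins(0)=1+0=1) = 1
min_coins(5) = min(1+min_coins(4)=1+1=2, 1+min_coins(3)=1+2=3, 1+min_coins(1)=1+1=2) = 2
min_coins(6) = min(1+min_coins(5)=1+2=3, 1+min_coins(4)=1+1=2, 1+min_coins(2)=1+1=2) = 2
min_coins(7) = min(1+min_coins(6)=1+2=3, 1+min_coins(5)=1+2=3, 1+min_coins(3)=1+2=3, 1+min_coins(0)=1+0=1) = 1
min_coins(8) = min(1+min_coins(7)=1+1=2, 1+min_coins(6)=1+2=3, 1+min_coins(4)=1+1=2, 1+min_coins(1)=1+1=2) = 2
min_coins(9) = min(1+min_coins(8)=1+2=3, 1+min_coins(7)=1+1=2, 1+min_coins(5)=1+2=3, 1+min_coins(2)=1+1=2, 1+min_coins(0)=1+0=1) = 1
min_coins(10) = min(1+min_coins(9)=1+1=2, 1+min_coins(8)=1+2=3, 1+min_coins(6)=1+2=3, 1+min_coins(3)=1+2=3, 1+min_coins(1)=1+1=2) = 2
min_coins(11) = min(1+min_coins(10)=1+2=3, 1+min_coins(9)=1+1=2, 1+min_coins(7)=1+1=2, 1+min_coins(4)=1+1=2, 1+min_coins(2)=1+1=2) = 2
min_coins(12) = min(1+min_coins(11)=1+2=3, 1+min_coins(10)=1+2=3, 1+min_coins(8)=1+2=3, 1+min_coins(5)=1+2=3, 1+min_coins(3)=1+2=3) = 3

3


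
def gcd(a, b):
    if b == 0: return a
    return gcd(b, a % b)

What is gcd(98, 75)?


gcd(98, 75) = gcd(75, 23)
gcd(75, 23) = gcd(23, 6)
gcd(23, 6) = gcd(6, 5)
gcd(6, 5) = gcd(5, 1)
gcd(5, 1) = gcd(1, 0)
gcd(1, 0) = 1  (base case)

1


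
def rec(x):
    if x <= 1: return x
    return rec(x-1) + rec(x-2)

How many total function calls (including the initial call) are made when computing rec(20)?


Let C(n) = total calls for rec(n)
C(0) = 1, C(1) = 1
C(2) = 1 + C(1) + C(0) = 1 + 1 + 1 = 3
C(3) = 1 + C(2) + C(1) = 1 + 3 + 1 = 5
C(4) = 1 + C(3) + C(2) = 1 + 5 + 3 = 9
C(5) = 1 + C(4) + C(3) = 1 + 9 + 5 = 15
C(6) = 1 + C(5) + C(4) = 1 + 15 + 9 = 25
C(7) = 1 + C(6) + C(5) = 1 + 25 + 15 = 41
C(8) = 1 + C(7) + C(6) = 1 + 41 + 25 = 67
C(9) = 1 + C(8) + C(7) = 1 + 67 + 41 = 109
C(10) = 1 + C(9) + C(8) = 1 + 109 + 67 = 177
C(11) = 1 + C(10) + C(9) = 1 + 177 + 109 = 287
C(12) = 1 + C(11) + C(10) = 1 + 287 + 177 = 465
C(13) = 1 + C(12) + C(11) = 1 + 465 + 287 = 753
C(14) = 1 + C(13) + C(12) = 1 + 753 + 465 = 1219
C(15) = 1 + C(14) + C(13) = 1 + 1219 + 753 = 1973
C(16) = 1 + C(15) + C(14) = 1 + 1973 + 1219 = 3193
C(17) = 1 + C(16) + C(15) = 1 + 3193 + 1973 = 5167
C(18) = 1 + C(17) + C(16) = 1 + 5167 + 3193 = 8361
C(19) = 1 + C(18) + C(17) = 1 + 8361 + 5167 = 13529
C(20) = 1 + C(19) + C(18) = 1 + 13529 + 8361 = 21891

21891


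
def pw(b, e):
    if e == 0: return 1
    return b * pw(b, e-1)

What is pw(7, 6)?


pw(7, 6)
= 7 * pw(7, 5)
= 7 * 7 * pw(7, 4)
= 7 * 7 * 7 * pw(7, 3)
= 7 * 7 * 7 * 7 * pw(7, 2)
= 7 * 7 * 7 * 7 * 7 * pw(7, 1)
= 7 * 7 * 7 * 7 * 7 * 7 * pw(7, 0)
= 7 * 7 * 7 * 7 * 7 * 7 * 1
= 117649

117649


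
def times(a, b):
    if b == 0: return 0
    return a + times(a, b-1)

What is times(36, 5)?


times(36, 5) = 36 + times(36, 4)
times(36, 4) = 36 + times(36, 3)
times(36, 3) = 36 + times(36, 2)
times(36, 2) = 36 + times(36, 1)
times(36, 1) = 36 + times(36, 0)
times(36, 0) = 0  (base case)
Total: 36 + 36 + 36 + 36 + 36 + 0 = 180

180


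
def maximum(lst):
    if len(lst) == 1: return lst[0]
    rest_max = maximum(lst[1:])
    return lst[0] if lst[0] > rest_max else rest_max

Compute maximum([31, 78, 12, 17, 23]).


maximum([31, 78, 12, 17, 23]): compare 31 with maximum([78, 12, 17, 23])
maximum([78, 12, 17, 23]): compare 78 with maximum([12, 17, 23])
maximum([12, 17, 23]): compare 12 with maximum([17, 23])
maximum([17, 23]): compare 17 with maximum([23])
maximum([23]) = 23  (base case)
Compare 17 with 23 -> 23
Compare 12 with 23 -> 23
Compare 78 with 23 -> 78
Compare 31 with 78 -> 78

78


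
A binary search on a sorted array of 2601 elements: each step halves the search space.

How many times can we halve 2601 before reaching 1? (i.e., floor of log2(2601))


2601 / 2 = 1300
1300 / 2 = 650
650 / 2 = 325
325 / 2 = 162
162 / 2 = 81
81 / 2 = 40
40 / 2 = 20
20 / 2 = 10
10 / 2 = 5
5 / 2 = 2
2 / 2 = 1
Reached 1 after 11 halvings

11


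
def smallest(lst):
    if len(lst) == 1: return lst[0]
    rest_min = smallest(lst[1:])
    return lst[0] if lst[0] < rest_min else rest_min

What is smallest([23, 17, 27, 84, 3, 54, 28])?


smallest([23, 17, 27, 84, 3, 54, 28]): compare 23 with smallest([17, 27, 84, 3, 54, 28])
smallest([17, 27, 84, 3, 54, 28]): compare 17 with smallest([27, 84, 3, 54, 28])
smallest([27, 84, 3, 54, 28]): compare 27 with smallest([84, 3, 54, 28])
smallest([84, 3, 54, 28]): compare 84 with smallest([3, 54, 28])
smallest([3, 54, 28]): compare 3 with smallest([54, 28])
smallest([54, 28]): compare 54 with smallest([28])
smallest([28]) = 28  (base case)
Compare 54 with 28 -> 28
Compare 3 with 28 -> 3
Compare 84 with 3 -> 3
Compare 27 with 3 -> 3
Compare 17 with 3 -> 3
Compare 23 with 3 -> 3

3


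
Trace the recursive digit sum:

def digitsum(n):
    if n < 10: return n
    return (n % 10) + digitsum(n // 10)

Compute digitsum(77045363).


digitsum(77045363) = 3 + digitsum(7704536)
digitsum(7704536) = 6 + digitsum(770453)
digitsum(770453) = 3 + digitsum(77045)
digitsum(77045) = 5 + digitsum(7704)
digitsum(7704) = 4 + digitsum(770)
digitsum(770) = 0 + digitsum(77)
digitsum(77) = 7 + digitsum(7)
digitsum(7) = 7  (base case)
Total: 3 + 6 + 3 + 5 + 4 + 0 + 7 + 7 = 35

35


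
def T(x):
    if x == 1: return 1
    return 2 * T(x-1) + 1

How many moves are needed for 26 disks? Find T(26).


T(26) = 2 * T(25) + 1
T(25) = 2 * T(24) + 1
T(24) = 2 * T(23) + 1
T(23) = 2 * T(22) + 1
T(22) = 2 * T(21) + 1
T(21) = 2 * T(20) + 1
T(20) = 2 * T(19) + 1
T(19) = 2 * T(18) + 1
T(18) = 2 * T(17) + 1
T(17) = 2 * T(16) + 1
T(16) = 2 * T(15) + 1
T(15) = 2 * T(14) + 1
T(14) = 2 * T(13) + 1
T(13) = 2 * T(12) + 1
T(12) = 2 * T(11) + 1
T(11) = 2 * T(10) + 1
T(10) = 2 * T(9) + 1
T(9) = 2 * T(8) + 1
T(8) = 2 * T(7) + 1
T(7) = 2 * T(6) + 1
T(6) = 2 * T(5) + 1
T(5) = 2 * T(4) + 1
T(4) = 2 * T(3) + 1
T(3) = 2 * T(2) + 1
T(2) = 2 * T(1) + 1
T(1) = 1  (base case)
T(2) = 2 * 1 + 1 = 3
T(3) = 2 * 3 + 1 = 7
T(4) = 2 * 7 + 1 = 15
T(5) = 2 * 15 + 1 = 31
T(6) = 2 * 31 + 1 = 63
T(7) = 2 * 63 + 1 = 127
T(8) = 2 * 127 + 1 = 255
T(9) = 2 * 255 + 1 = 511
T(10) = 2 * 511 + 1 = 1023
T(11) = 2 * 1023 + 1 = 2047
T(12) = 2 * 2047 + 1 = 4095
T(13) = 2 * 4095 + 1 = 8191
T(14) = 2 * 8191 + 1 = 16383
T(15) = 2 * 16383 + 1 = 32767
T(16) = 2 * 32767 + 1 = 65535
T(17) = 2 * 65535 + 1 = 131071
T(18) = 2 * 131071 + 1 = 262143
T(19) = 2 * 262143 + 1 = 524287
T(20) = 2 * 524287 + 1 = 1048575
T(21) = 2 * 1048575 + 1 = 2097151
T(22) = 2 * 2097151 + 1 = 4194303
T(23) = 2 * 4194303 + 1 = 8388607
T(24) = 2 * 8388607 + 1 = 16777215
T(25) = 2 * 16777215 + 1 = 33554431
T(26) = 2 * 33554431 + 1 = 67108863

67108863


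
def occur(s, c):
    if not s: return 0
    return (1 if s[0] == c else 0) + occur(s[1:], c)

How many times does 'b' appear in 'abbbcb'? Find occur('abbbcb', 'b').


s[0]='a' != 'b' -> 0
s[0]='b' == 'b' -> 1
s[0]='b' == 'b' -> 1
s[0]='b' == 'b' -> 1
s[0]='c' != 'b' -> 0
s[0]='b' == 'b' -> 1
Sum: 0 + 1 + 1 + 1 + 0 + 1 = 4

4


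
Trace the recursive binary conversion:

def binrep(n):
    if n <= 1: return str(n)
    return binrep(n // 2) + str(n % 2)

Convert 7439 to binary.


binrep(7439) = binrep(3719) + '1'
binrep(3719) = binrep(1859) + '1'
binrep(1859) = binrep(929) + '1'
binrep(929) = binrep(464) + '1'
binrep(464) = binrep(232) + '0'
binrep(232) = binrep(116) + '0'
binrep(116) = binrep(58) + '0'
binrep(58) = binrep(29) + '0'
binrep(29) = binrep(14) + '1'
binrep(14) = binrep(7) + '0'
binrep(7) = binrep(3) + '1'
binrep(3) = binrep(1) + '1'
binrep(1) = '1'  (base case)
Concatenating: '1' + '1' + '1' + '0' + '1' + '0' + '0' + '0' + '0' + '1' + '1' + '1' + '1' = '1110100001111'

1110100001111


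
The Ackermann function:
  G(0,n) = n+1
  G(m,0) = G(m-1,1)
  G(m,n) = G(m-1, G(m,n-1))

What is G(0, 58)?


G(0, 58) = 59
Result: G(0, 58) = 59

59


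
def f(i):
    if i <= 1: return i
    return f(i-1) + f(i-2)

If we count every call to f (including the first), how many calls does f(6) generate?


Let C(n) = total calls for f(n)
C(0) = 1, C(1) = 1
C(2) = 1 + C(1) + C(0) = 1 + 1 + 1 = 3
C(3) = 1 + C(2) + C(1) = 1 + 3 + 1 = 5
C(4) = 1 + C(3) + C(2) = 1 + 5 + 3 = 9
C(5) = 1 + C(4) + C(3) = 1 + 9 + 5 = 15
C(6) = 1 + C(5) + C(4) = 1 + 15 + 9 = 25

25


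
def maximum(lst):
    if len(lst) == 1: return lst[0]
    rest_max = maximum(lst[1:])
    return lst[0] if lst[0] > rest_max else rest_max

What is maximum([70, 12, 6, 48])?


maximum([70, 12, 6, 48]): compare 70 with maximum([12, 6, 48])
maximum([12, 6, 48]): compare 12 with maximum([6, 48])
maximum([6, 48]): compare 6 with maximum([48])
maximum([48]) = 48  (base case)
Compare 6 with 48 -> 48
Compare 12 with 48 -> 48
Compare 70 with 48 -> 70

70


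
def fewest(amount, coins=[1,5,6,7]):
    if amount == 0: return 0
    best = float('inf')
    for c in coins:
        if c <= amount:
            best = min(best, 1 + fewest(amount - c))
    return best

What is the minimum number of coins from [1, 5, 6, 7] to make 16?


Building up with DP:
fewest(0) = 0
fewest(1) = min(1+fewest(0)=1+0=1) = 1
fewest(2) = min(1+fewest(1)=1+1=2) = 2
fewest(3) = min(1+fewest(2)=1+2=3) = 3
fewest(4) = min(1+fewest(3)=1+3=4) = 4
fewest(5) = min(1+fewest(4)=1+4=5, 1+fewest(0)=1+0=1) = 1
fewest(6) = min(1+fewest(5)=1+1=2, 1+fewest(1)=1+1=2, 1+fewest(0)=1+0=1) = 1
fewest(7) = min(1+fewest(6)=1+1=2, 1+fewest(2)=1+2=3, 1+fewest(1)=1+1=2, 1+fewest(0)=1+0=1) = 1
fewest(8) = min(1+fewest(7)=1+1=2, 1+fewest(3)=1+3=4, 1+fewest(2)=1+2=3, 1+fewest(1)=1+1=2) = 2
fewest(9) = min(1+fewest(8)=1+2=3, 1+fewest(4)=1+4=5, 1+fewest(3)=1+3=4, 1+fewest(2)=1+2=3) = 3
fewest(10) = min(1+fewest(9)=1+3=4, 1+fewest(5)=1+1=2, 1+fewest(4)=1+4=5, 1+fewest(3)=1+3=4) = 2
fewest(11) = min(1+fewest(10)=1+2=3, 1+fewest(6)=1+1=2, 1+fewest(5)=1+1=2, 1+fewest(4)=1+4=5) = 2
fewest(12) = min(1+fewest(11)=1+2=3, 1+fewest(7)=1+1=2, 1+fewest(6)=1+1=2, 1+fewest(5)=1+1=2) = 2
fewest(13) = min(1+fewest(12)=1+2=3, 1+fewest(8)=1+2=3, 1+fewest(7)=1+1=2, 1+fewest(6)=1+1=2) = 2
fewest(14) = min(1+fewest(13)=1+2=3, 1+fewest(9)=1+3=4, 1+fewest(8)=1+2=3, 1+fewest(7)=1+1=2) = 2
fewest(15) = min(1+fewest(14)=1+2=3, 1+fewest(10)=1+2=3, 1+fewest(9)=1+3=4, 1+fewest(8)=1+2=3) = 3
fewest(16) = min(1+fewest(15)=1+3=4, 1+fewest(11)=1+2=3, 1+fewest(10)=1+2=3, 1+fewest(9)=1+3=4) = 3

3


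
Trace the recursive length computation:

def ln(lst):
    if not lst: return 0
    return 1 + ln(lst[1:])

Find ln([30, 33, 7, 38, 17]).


ln([30, 33, 7, 38, 17]) = 1 + ln([33, 7, 38, 17])
ln([33, 7, 38, 17]) = 1 + ln([7, 38, 17])
ln([7, 38, 17]) = 1 + ln([38, 17])
ln([38, 17]) = 1 + ln([17])
ln([17]) = 1 + ln([])
ln([]) = 0  (base case)
Unwinding: 1 + 1 + 1 + 1 + 1 + 0 = 5

5


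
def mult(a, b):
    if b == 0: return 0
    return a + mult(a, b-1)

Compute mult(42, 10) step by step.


mult(42, 10) = 42 + mult(42, 9)
mult(42, 9) = 42 + mult(42, 8)
mult(42, 8) = 42 + mult(42, 7)
mult(42, 7) = 42 + mult(42, 6)
mult(42, 6) = 42 + mult(42, 5)
mult(42, 5) = 42 + mult(42, 4)
mult(42, 4) = 42 + mult(42, 3)
mult(42, 3) = 42 + mult(42, 2)
mult(42, 2) = 42 + mult(42, 1)
mult(42, 1) = 42 + mult(42, 0)
mult(42, 0) = 0  (base case)
Total: 42 + 42 + 42 + 42 + 42 + 42 + 42 + 42 + 42 + 42 + 0 = 420

420


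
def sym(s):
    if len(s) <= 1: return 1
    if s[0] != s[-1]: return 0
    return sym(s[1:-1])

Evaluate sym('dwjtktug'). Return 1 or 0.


sym('dwjtktug'): s[0]='d' != s[-1]='g' -> return 0
Result: 0 (not a palindrome)

0


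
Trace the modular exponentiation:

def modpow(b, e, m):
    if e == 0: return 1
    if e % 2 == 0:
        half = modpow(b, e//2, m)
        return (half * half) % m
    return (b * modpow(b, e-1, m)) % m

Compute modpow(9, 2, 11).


modpow(9, 2, 11): e is even, compute modpow(9, 1, 11)
  modpow(9, 1, 11): e is odd, compute modpow(9, 0, 11)
    modpow(9, 0, 11) = 1
  (9 * 1) % 11 = 9
half=9, (9*9) % 11 = 4

4


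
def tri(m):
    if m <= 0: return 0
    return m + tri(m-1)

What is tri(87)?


tri(87)
= 87 + 86 + 85 + 84 + 83 + 82 + 81 + 80 + 79 + 78 + 77 + 76 + 75 + 74 + 73 + 72 + 71 + 70 + 69 + 68 + 67 + 66 + 65 + 64 + 63 + 62 + 61 + 60 + 59 + 58 + 57 + 56 + 55 + 54 + 53 + 52 + 51 + 50 + 49 + 48 + 47 + 46 + 45 + 44 + 43 + 42 + 41 + 40 + 39 + 38 + 37 + 36 + 35 + 34 + 33 + 32 + 31 + 30 + 29 + 28 + 27 + 26 + 25 + 24 + 23 + 22 + 21 + 20 + 19 + 18 + 17 + 16 + 15 + 14 + 13 + 12 + 11 + 10 + 9 + 8 + 7 + 6 + 5 + 4 + 3 + 2 + 1 + tri(0)
= 87 + 86 + 85 + 84 + 83 + 82 + 81 + 80 + 79 + 78 + 77 + 76 + 75 + 74 + 73 + 72 + 71 + 70 + 69 + 68 + 67 + 66 + 65 + 64 + 63 + 62 + 61 + 60 + 59 + 58 + 57 + 56 + 55 + 54 + 53 + 52 + 51 + 50 + 49 + 48 + 47 + 46 + 45 + 44 + 43 + 42 + 41 + 40 + 39 + 38 + 37 + 36 + 35 + 34 + 33 + 32 + 31 + 30 + 29 + 28 + 27 + 26 + 25 + 24 + 23 + 22 + 21 + 20 + 19 + 18 + 17 + 16 + 15 + 14 + 13 + 12 + 11 + 10 + 9 + 8 + 7 + 6 + 5 + 4 + 3 + 2 + 1 + 0
= 3828

3828


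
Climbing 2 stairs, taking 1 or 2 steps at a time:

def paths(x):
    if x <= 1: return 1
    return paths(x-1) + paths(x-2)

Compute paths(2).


Building up from base cases:
paths(0) = 1
paths(1) = 1
paths(2) = paths(1) + paths(0) = 1 + 1 = 2

2


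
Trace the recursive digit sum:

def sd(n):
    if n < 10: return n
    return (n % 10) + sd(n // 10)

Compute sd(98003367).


sd(98003367) = 7 + sd(9800336)
sd(9800336) = 6 + sd(980033)
sd(980033) = 3 + sd(98003)
sd(98003) = 3 + sd(9800)
sd(9800) = 0 + sd(980)
sd(980) = 0 + sd(98)
sd(98) = 8 + sd(9)
sd(9) = 9  (base case)
Total: 7 + 6 + 3 + 3 + 0 + 0 + 8 + 9 = 36

36


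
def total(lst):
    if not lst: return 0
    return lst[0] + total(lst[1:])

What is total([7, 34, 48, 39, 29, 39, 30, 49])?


total([7, 34, 48, 39, 29, 39, 30, 49]) = 7 + total([34, 48, 39, 29, 39, 30, 49])
total([34, 48, 39, 29, 39, 30, 49]) = 34 + total([48, 39, 29, 39, 30, 49])
total([48, 39, 29, 39, 30, 49]) = 48 + total([39, 29, 39, 30, 49])
total([39, 29, 39, 30, 49]) = 39 + total([29, 39, 30, 49])
total([29, 39, 30, 49]) = 29 + total([39, 30, 49])
total([39, 30, 49]) = 39 + total([30, 49])
total([30, 49]) = 30 + total([49])
total([49]) = 49 + total([])
total([]) = 0  (base case)
Total: 7 + 34 + 48 + 39 + 29 + 39 + 30 + 49 + 0 = 275

275


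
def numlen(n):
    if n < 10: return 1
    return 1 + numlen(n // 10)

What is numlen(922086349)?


numlen(922086349) = 1 + numlen(92208634)
numlen(92208634) = 1 + numlen(9220863)
numlen(9220863) = 1 + numlen(922086)
numlen(922086) = 1 + numlen(92208)
numlen(92208) = 1 + numlen(9220)
numlen(9220) = 1 + numlen(922)
numlen(922) = 1 + numlen(92)
numlen(92) = 1 + numlen(9)
numlen(9) = 1  (base case: 9 < 10)
Unwinding: 1 + 1 + 1 + 1 + 1 + 1 + 1 + 1 + 1 = 9

9


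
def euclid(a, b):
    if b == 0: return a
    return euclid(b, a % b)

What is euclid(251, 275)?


euclid(251, 275) = euclid(275, 251)
euclid(275, 251) = euclid(251, 24)
euclid(251, 24) = euclid(24, 11)
euclid(24, 11) = euclid(11, 2)
euclid(11, 2) = euclid(2, 1)
euclid(2, 1) = euclid(1, 0)
euclid(1, 0) = 1  (base case)

1


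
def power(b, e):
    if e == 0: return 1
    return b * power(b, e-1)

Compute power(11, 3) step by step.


power(11, 3)
= 11 * power(11, 2)
= 11 * 11 * power(11, 1)
= 11 * 11 * 11 * power(11, 0)
= 11 * 11 * 11 * 1
= 1331

1331


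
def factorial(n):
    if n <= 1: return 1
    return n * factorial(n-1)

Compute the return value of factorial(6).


factorial(6)
= 6 * factorial(5)
= 6 * 5 * factorial(4)
= 6 * 5 * 4 * factorial(3)
= 6 * 5 * 4 * 3 * factorial(2)
= 6 * 5 * 4 * 3 * 2 * factorial(1)
= 6 * 5 * 4 * 3 * 2 * 1
= 720

720


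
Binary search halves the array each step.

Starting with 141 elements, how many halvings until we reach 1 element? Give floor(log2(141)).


141 / 2 = 70
70 / 2 = 35
35 / 2 = 17
17 / 2 = 8
8 / 2 = 4
4 / 2 = 2
2 / 2 = 1
Reached 1 after 7 halvings

7


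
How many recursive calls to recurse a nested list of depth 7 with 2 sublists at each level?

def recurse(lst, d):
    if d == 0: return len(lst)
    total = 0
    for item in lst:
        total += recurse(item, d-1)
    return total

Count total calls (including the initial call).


At depth 0 (root): 1 call
At depth 1: each of 1 parents calls recurse on 2 children = 2 calls
At depth 2: each of 2 parents calls recurse on 2 children = 4 calls
At depth 3: each of 4 parents calls recurse on 2 children = 8 calls
At depth 4: each of 8 parents calls recurse on 2 children = 16 calls
At depth 5: each of 16 parents calls recurse on 2 children = 32 calls
At depth 6: each of 32 parents calls recurse on 2 children = 64 calls
At depth 7: each of 64 parents calls recurse on 2 children = 128 calls
Total: 1 + 2 + 4 + 8 + 16 + 32 + 64 + 128 = 255

255


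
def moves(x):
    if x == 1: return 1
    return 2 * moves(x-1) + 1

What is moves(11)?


moves(11) = 2 * moves(10) + 1
moves(10) = 2 * moves(9) + 1
moves(9) = 2 * moves(8) + 1
moves(8) = 2 * moves(7) + 1
moves(7) = 2 * moves(6) + 1
moves(6) = 2 * moves(5) + 1
moves(5) = 2 * moves(4) + 1
moves(4) = 2 * moves(3) + 1
moves(3) = 2 * moves(2) + 1
moves(2) = 2 * moves(1) + 1
moves(1) = 1  (base case)
moves(2) = 2 * 1 + 1 = 3
moves(3) = 2 * 3 + 1 = 7
moves(4) = 2 * 7 + 1 = 15
moves(5) = 2 * 15 + 1 = 31
moves(6) = 2 * 31 + 1 = 63
moves(7) = 2 * 63 + 1 = 127
moves(8) = 2 * 127 + 1 = 255
moves(9) = 2 * 255 + 1 = 511
moves(10) = 2 * 511 + 1 = 1023
moves(11) = 2 * 1023 + 1 = 2047

2047


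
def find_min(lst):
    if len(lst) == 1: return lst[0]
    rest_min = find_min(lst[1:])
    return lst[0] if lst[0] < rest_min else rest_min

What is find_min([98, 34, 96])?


find_min([98, 34, 96]): compare 98 with find_min([34, 96])
find_min([34, 96]): compare 34 with find_min([96])
find_min([96]) = 96  (base case)
Compare 34 with 96 -> 34
Compare 98 with 34 -> 34

34


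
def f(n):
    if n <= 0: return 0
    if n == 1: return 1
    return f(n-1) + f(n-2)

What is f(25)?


Computing f(25) bottom-up:
f(0) = 0
f(1) = 1
f(2) = f(1) + f(0) = 1 + 0 = 1
f(3) = f(2) + f(1) = 1 + 1 = 2
f(4) = f(3) + f(2) = 2 + 1 = 3
f(5) = f(4) + f(3) = 3 + 2 = 5
f(6) = f(5) + f(4) = 5 + 3 = 8
f(7) = f(6) + f(5) = 8 + 5 = 13
f(8) = f(7) + f(6) = 13 + 8 = 21
f(9) = f(8) + f(7) = 21 + 13 = 34
f(10) = f(9) + f(8) = 34 + 21 = 55
f(11) = f(10) + f(9) = 55 + 34 = 89
f(12) = f(11) + f(10) = 89 + 55 = 144
f(13) = f(12) + f(11) = 144 + 89 = 233
f(14) = f(13) + f(12) = 233 + 144 = 377
f(15) = f(14) + f(13) = 377 + 233 = 610
f(16) = f(15) + f(14) = 610 + 377 = 987
f(17) = f(16) + f(15) = 987 + 610 = 1597
f(18) = f(17) + f(16) = 1597 + 987 = 2584
f(19) = f(18) + f(17) = 2584 + 1597 = 4181
f(20) = f(19) + f(18) = 4181 + 2584 = 6765
f(21) = f(20) + f(19) = 6765 + 4181 = 10946
f(22) = f(21) + f(20) = 10946 + 6765 = 17711
f(23) = f(22) + f(21) = 17711 + 10946 = 28657
f(24) = f(23) + f(22) = 28657 + 17711 = 46368
f(25) = f(24) + f(23) = 46368 + 28657 = 75025

75025


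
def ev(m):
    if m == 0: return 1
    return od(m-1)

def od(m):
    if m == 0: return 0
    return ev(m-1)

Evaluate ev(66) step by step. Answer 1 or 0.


ev(66) = od(65)
od(65) = ev(64)
ev(64) = od(63)
od(63) = ev(62)
ev(62) = od(61)
od(61) = ev(60)
ev(60) = od(59)
od(59) = ev(58)
ev(58) = od(57)
od(57) = ev(56)
ev(56) = od(55)
od(55) = ev(54)
ev(54) = od(53)
od(53) = ev(52)
ev(52) = od(51)
od(51) = ev(50)
ev(50) = od(49)
od(49) = ev(48)
ev(48) = od(47)
od(47) = ev(46)
ev(46) = od(45)
od(45) = ev(44)
ev(44) = od(43)
od(43) = ev(42)
ev(42) = od(41)
od(41) = ev(40)
ev(40) = od(39)
od(39) = ev(38)
ev(38) = od(37)
od(37) = ev(36)
ev(36) = od(35)
od(35) = ev(34)
ev(34) = od(33)
od(33) = ev(32)
ev(32) = od(31)
od(31) = ev(30)
ev(30) = od(29)
od(29) = ev(28)
ev(28) = od(27)
od(27) = ev(26)
ev(26) = od(25)
od(25) = ev(24)
ev(24) = od(23)
od(23) = ev(22)
ev(22) = od(21)
od(21) = ev(20)
ev(20) = od(19)
od(19) = ev(18)
ev(18) = od(17)
od(17) = ev(16)
ev(16) = od(15)
od(15) = ev(14)
ev(14) = od(13)
od(13) = ev(12)
ev(12) = od(11)
od(11) = ev(10)
ev(10) = od(9)
od(9) = ev(8)
ev(8) = od(7)
od(7) = ev(6)
ev(6) = od(5)
od(5) = ev(4)
ev(4) = od(3)
od(3) = ev(2)
ev(2) = od(1)
od(1) = ev(0)
ev(0) = 1  (base case)
Result: 1

1


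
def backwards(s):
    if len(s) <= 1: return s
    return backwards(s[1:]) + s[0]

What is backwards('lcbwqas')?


backwards('lcbwqas') = backwards('cbwqas') + 'l'
backwards('cbwqas') = backwards('bwqas') + 'c'
backwards('bwqas') = backwards('wqas') + 'b'
backwards('wqas') = backwards('qas') + 'w'
backwards('qas') = backwards('as') + 'q'
backwards('as') = backwards('s') + 'a'
backwards('s') = 's'  (base case)
Concatenating: 's' + 'a' + 'q' + 'w' + 'b' + 'c' + 'l' = 'saqwbcl'

saqwbcl


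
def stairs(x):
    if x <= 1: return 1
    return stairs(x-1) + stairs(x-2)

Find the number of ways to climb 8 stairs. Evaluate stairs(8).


Building up from base cases:
stairs(0) = 1
stairs(1) = 1
stairs(2) = stairs(1) + stairs(0) = 1 + 1 = 2
stairs(3) = stairs(2) + stairs(1) = 2 + 1 = 3
stairs(4) = stairs(3) + stairs(2) = 3 + 2 = 5
stairs(5) = stairs(4) + stairs(3) = 5 + 3 = 8
stairs(6) = stairs(5) + stairs(4) = 8 + 5 = 13
stairs(7) = stairs(6) + stairs(5) = 13 + 8 = 21
stairs(8) = stairs(7) + stairs(6) = 21 + 13 = 34

34


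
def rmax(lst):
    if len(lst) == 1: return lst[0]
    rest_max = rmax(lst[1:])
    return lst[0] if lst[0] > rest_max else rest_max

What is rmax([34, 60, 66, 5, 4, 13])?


rmax([34, 60, 66, 5, 4, 13]): compare 34 with rmax([60, 66, 5, 4, 13])
rmax([60, 66, 5, 4, 13]): compare 60 with rmax([66, 5, 4, 13])
rmax([66, 5, 4, 13]): compare 66 with rmax([5, 4, 13])
rmax([5, 4, 13]): compare 5 with rmax([4, 13])
rmax([4, 13]): compare 4 with rmax([13])
rmax([13]) = 13  (base case)
Compare 4 with 13 -> 13
Compare 5 with 13 -> 13
Compare 66 with 13 -> 66
Compare 60 with 66 -> 66
Compare 34 with 66 -> 66

66


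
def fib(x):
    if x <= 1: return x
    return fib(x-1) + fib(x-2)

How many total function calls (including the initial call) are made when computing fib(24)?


Let C(n) = total calls for fib(n)
C(0) = 1, C(1) = 1
C(2) = 1 + C(1) + C(0) = 1 + 1 + 1 = 3
C(3) = 1 + C(2) + C(1) = 1 + 3 + 1 = 5
C(4) = 1 + C(3) + C(2) = 1 + 5 + 3 = 9
C(5) = 1 + C(4) + C(3) = 1 + 9 + 5 = 15
C(6) = 1 + C(5) + C(4) = 1 + 15 + 9 = 25
C(7) = 1 + C(6) + C(5) = 1 + 25 + 15 = 41
C(8) = 1 + C(7) + C(6) = 1 + 41 + 25 = 67
C(9) = 1 + C(8) + C(7) = 1 + 67 + 41 = 109
C(10) = 1 + C(9) + C(8) = 1 + 109 + 67 = 177
C(11) = 1 + C(10) + C(9) = 1 + 177 + 109 = 287
C(12) = 1 + C(11) + C(10) = 1 + 287 + 177 = 465
C(13) = 1 + C(12) + C(11) = 1 + 465 + 287 = 753
C(14) = 1 + C(13) + C(12) = 1 + 753 + 465 = 1219
C(15) = 1 + C(14) + C(13) = 1 + 1219 + 753 = 1973
C(16) = 1 + C(15) + C(14) = 1 + 1973 + 1219 = 3193
C(17) = 1 + C(16) + C(15) = 1 + 3193 + 1973 = 5167
C(18) = 1 + C(17) + C(16) = 1 + 5167 + 3193 = 8361
C(19) = 1 + C(18) + C(17) = 1 + 8361 + 5167 = 13529
C(20) = 1 + C(19) + C(18) = 1 + 13529 + 8361 = 21891
C(21) = 1 + C(20) + C(19) = 1 + 21891 + 13529 = 35421
C(22) = 1 + C(21) + C(20) = 1 + 35421 + 21891 = 57313
C(23) = 1 + C(22) + C(21) = 1 + 57313 + 35421 = 92735
C(24) = 1 + C(23) + C(22) = 1 + 92735 + 57313 = 150049

150049


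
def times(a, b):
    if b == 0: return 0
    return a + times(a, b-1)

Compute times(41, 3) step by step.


times(41, 3) = 41 + times(41, 2)
times(41, 2) = 41 + times(41, 1)
times(41, 1) = 41 + times(41, 0)
times(41, 0) = 0  (base case)
Total: 41 + 41 + 41 + 0 = 123

123


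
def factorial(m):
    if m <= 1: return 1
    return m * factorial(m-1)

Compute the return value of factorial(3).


factorial(3)
= 3 * factorial(2)
= 3 * 2 * factorial(1)
= 3 * 2 * 1
= 6

6


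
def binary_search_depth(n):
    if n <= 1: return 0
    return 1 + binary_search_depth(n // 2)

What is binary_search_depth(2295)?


2295 / 2 = 1147
1147 / 2 = 573
573 / 2 = 286
286 / 2 = 143
143 / 2 = 71
71 / 2 = 35
35 / 2 = 17
17 / 2 = 8
8 / 2 = 4
4 / 2 = 2
2 / 2 = 1
Reached 1 after 11 halvings

11


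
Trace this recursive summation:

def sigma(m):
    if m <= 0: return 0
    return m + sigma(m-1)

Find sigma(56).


sigma(56)
= 56 + 55 + 54 + 53 + 52 + 51 + 50 + 49 + 48 + 47 + 46 + 45 + 44 + 43 + 42 + 41 + 40 + 39 + 38 + 37 + 36 + 35 + 34 + 33 + 32 + 31 + 30 + 29 + 28 + 27 + 26 + 25 + 24 + 23 + 22 + 21 + 20 + 19 + 18 + 17 + 16 + 15 + 14 + 13 + 12 + 11 + 10 + 9 + 8 + 7 + 6 + 5 + 4 + 3 + 2 + 1 + sigma(0)
= 56 + 55 + 54 + 53 + 52 + 51 + 50 + 49 + 48 + 47 + 46 + 45 + 44 + 43 + 42 + 41 + 40 + 39 + 38 + 37 + 36 + 35 + 34 + 33 + 32 + 31 + 30 + 29 + 28 + 27 + 26 + 25 + 24 + 23 + 22 + 21 + 20 + 19 + 18 + 17 + 16 + 15 + 14 + 13 + 12 + 11 + 10 + 9 + 8 + 7 + 6 + 5 + 4 + 3 + 2 + 1 + 0
= 1596

1596


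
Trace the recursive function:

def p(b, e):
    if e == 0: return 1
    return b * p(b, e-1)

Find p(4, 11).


p(4, 11)
= 4 * p(4, 10)
= 4 * 4 * p(4, 9)
= 4 * 4 * 4 * p(4, 8)
= 4 * 4 * 4 * 4 * p(4, 7)
= 4 * 4 * 4 * 4 * 4 * p(4, 6)
= 4 * 4 * 4 * 4 * 4 * 4 * p(4, 5)
= 4 * 4 * 4 * 4 * 4 * 4 * 4 * p(4, 4)
= 4 * 4 * 4 * 4 * 4 * 4 * 4 * 4 * p(4, 3)
= 4 * 4 * 4 * 4 * 4 * 4 * 4 * 4 * 4 * p(4, 2)
= 4 * 4 * 4 * 4 * 4 * 4 * 4 * 4 * 4 * 4 * p(4, 1)
= 4 * 4 * 4 * 4 * 4 * 4 * 4 * 4 * 4 * 4 * 4 * p(4, 0)
= 4 * 4 * 4 * 4 * 4 * 4 * 4 * 4 * 4 * 4 * 4 * 1
= 4194304

4194304


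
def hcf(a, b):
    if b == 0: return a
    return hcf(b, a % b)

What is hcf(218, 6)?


hcf(218, 6) = hcf(6, 2)
hcf(6, 2) = hcf(2, 0)
hcf(2, 0) = 2  (base case)

2


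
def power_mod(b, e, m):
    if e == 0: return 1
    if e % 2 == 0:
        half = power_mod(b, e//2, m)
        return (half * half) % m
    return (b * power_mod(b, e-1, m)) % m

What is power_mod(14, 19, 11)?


power_mod(14, 19, 11): e is odd, compute power_mod(14, 18, 11)
  power_mod(14, 18, 11): e is even, compute power_mod(14, 9, 11)
    power_mod(14, 9, 11): e is odd, compute power_mod(14, 8, 11)
      power_mod(14, 8, 11): e is even, compute power_mod(14, 4, 11)
        power_mod(14, 4, 11): e is even, compute power_mod(14, 2, 11)
          power_mod(14, 2, 11): e is even, compute power_mod(14, 1, 11)
          power_mod(14, 1, 11): e is odd, compute power_mod(14, 0, 11)
          power_mod(14, 0, 11) = 1
          (14 * 1) % 11 = 3
          half=3, (3*3) % 11 = 9
        half=9, (9*9) % 11 = 4
      half=4, (4*4) % 11 = 5
    (14 * 5) % 11 = 4
  half=4, (4*4) % 11 = 5
(14 * 5) % 11 = 4

4


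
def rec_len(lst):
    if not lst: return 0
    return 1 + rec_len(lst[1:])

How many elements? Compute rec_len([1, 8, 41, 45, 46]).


rec_len([1, 8, 41, 45, 46]) = 1 + rec_len([8, 41, 45, 46])
rec_len([8, 41, 45, 46]) = 1 + rec_len([41, 45, 46])
rec_len([41, 45, 46]) = 1 + rec_len([45, 46])
rec_len([45, 46]) = 1 + rec_len([46])
rec_len([46]) = 1 + rec_len([])
rec_len([]) = 0  (base case)
Unwinding: 1 + 1 + 1 + 1 + 1 + 0 = 5

5


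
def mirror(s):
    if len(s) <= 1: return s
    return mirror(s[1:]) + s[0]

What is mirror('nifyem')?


mirror('nifyem') = mirror('ifyem') + 'n'
mirror('ifyem') = mirror('fyem') + 'i'
mirror('fyem') = mirror('yem') + 'f'
mirror('yem') = mirror('em') + 'y'
mirror('em') = mirror('m') + 'e'
mirror('m') = 'm'  (base case)
Concatenating: 'm' + 'e' + 'y' + 'f' + 'i' + 'n' = 'meyfin'

meyfin


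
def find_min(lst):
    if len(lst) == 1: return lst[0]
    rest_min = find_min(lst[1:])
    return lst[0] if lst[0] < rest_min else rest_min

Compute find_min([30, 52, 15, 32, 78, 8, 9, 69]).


find_min([30, 52, 15, 32, 78, 8, 9, 69]): compare 30 with find_min([52, 15, 32, 78, 8, 9, 69])
find_min([52, 15, 32, 78, 8, 9, 69]): compare 52 with find_min([15, 32, 78, 8, 9, 69])
find_min([15, 32, 78, 8, 9, 69]): compare 15 with find_min([32, 78, 8, 9, 69])
find_min([32, 78, 8, 9, 69]): compare 32 with find_min([78, 8, 9, 69])
find_min([78, 8, 9, 69]): compare 78 with find_min([8, 9, 69])
find_min([8, 9, 69]): compare 8 with find_min([9, 69])
find_min([9, 69]): compare 9 with find_min([69])
find_min([69]) = 69  (base case)
Compare 9 with 69 -> 9
Compare 8 with 9 -> 8
Compare 78 with 8 -> 8
Compare 32 with 8 -> 8
Compare 15 with 8 -> 8
Compare 52 with 8 -> 8
Compare 30 with 8 -> 8

8


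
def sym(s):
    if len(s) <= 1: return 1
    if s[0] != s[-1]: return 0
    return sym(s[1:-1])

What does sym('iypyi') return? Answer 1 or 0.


sym('iypyi'): s[0]='i' == s[-1]='i' -> check sym('ypy')
sym('ypy'): s[0]='y' == s[-1]='y' -> check sym('p')
sym('p'): len <= 1 -> return 1  (base case)
Result: 1 (palindrome)

1


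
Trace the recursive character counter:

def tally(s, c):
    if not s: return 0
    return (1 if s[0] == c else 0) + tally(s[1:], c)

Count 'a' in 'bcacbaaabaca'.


s[0]='b' != 'a' -> 0
s[0]='c' != 'a' -> 0
s[0]='a' == 'a' -> 1
s[0]='c' != 'a' -> 0
s[0]='b' != 'a' -> 0
s[0]='a' == 'a' -> 1
s[0]='a' == 'a' -> 1
s[0]='a' == 'a' -> 1
s[0]='b' != 'a' -> 0
s[0]='a' == 'a' -> 1
s[0]='c' != 'a' -> 0
s[0]='a' == 'a' -> 1
Sum: 0 + 0 + 1 + 0 + 0 + 1 + 1 + 1 + 0 + 1 + 0 + 1 = 6

6


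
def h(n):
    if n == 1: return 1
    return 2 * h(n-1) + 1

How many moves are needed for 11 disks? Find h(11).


h(11) = 2 * h(10) + 1
h(10) = 2 * h(9) + 1
h(9) = 2 * h(8) + 1
h(8) = 2 * h(7) + 1
h(7) = 2 * h(6) + 1
h(6) = 2 * h(5) + 1
h(5) = 2 * h(4) + 1
h(4) = 2 * h(3) + 1
h(3) = 2 * h(2) + 1
h(2) = 2 * h(1) + 1
h(1) = 1  (base case)
h(2) = 2 * 1 + 1 = 3
h(3) = 2 * 3 + 1 = 7
h(4) = 2 * 7 + 1 = 15
h(5) = 2 * 15 + 1 = 31
h(6) = 2 * 31 + 1 = 63
h(7) = 2 * 63 + 1 = 127
h(8) = 2 * 127 + 1 = 255
h(9) = 2 * 255 + 1 = 511
h(10) = 2 * 511 + 1 = 1023
h(11) = 2 * 1023 + 1 = 2047

2047
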